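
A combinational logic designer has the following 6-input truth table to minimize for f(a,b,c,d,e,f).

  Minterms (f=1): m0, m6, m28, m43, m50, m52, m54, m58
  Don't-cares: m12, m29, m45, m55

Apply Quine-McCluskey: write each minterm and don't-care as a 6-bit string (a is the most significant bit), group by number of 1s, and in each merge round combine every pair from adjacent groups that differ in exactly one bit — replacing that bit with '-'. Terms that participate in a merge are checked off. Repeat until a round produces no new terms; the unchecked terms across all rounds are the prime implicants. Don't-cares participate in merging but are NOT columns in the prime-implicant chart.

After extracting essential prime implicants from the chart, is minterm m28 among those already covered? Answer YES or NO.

Round 0: 000000 000110 001100✓ 011100✓ 011101✓ 101011 101101 110010✓ 110100✓ 110110✓ 110111✓ 111010✓
Round 1: 0-1100 01110- 11-010 110-10 1101-0 11011-
PIs = {0-1100, 000000, 000110, 01110-, 101011, 101101, 11-010, 110-10, 1101-0, 11011-}
Coverage chart:
  m0: 000000 ←essential
  m6: 000110 ←essential
  m28: 0-1100,01110-
  m43: 101011 ←essential
  m50: 11-010,110-10
  m52: 1101-0 ←essential
  m54: 110-10,1101-0,11011-
  m58: 11-010 ←essential
Essential: 000000, 000110, 101011, 11-010, 1101-0

NO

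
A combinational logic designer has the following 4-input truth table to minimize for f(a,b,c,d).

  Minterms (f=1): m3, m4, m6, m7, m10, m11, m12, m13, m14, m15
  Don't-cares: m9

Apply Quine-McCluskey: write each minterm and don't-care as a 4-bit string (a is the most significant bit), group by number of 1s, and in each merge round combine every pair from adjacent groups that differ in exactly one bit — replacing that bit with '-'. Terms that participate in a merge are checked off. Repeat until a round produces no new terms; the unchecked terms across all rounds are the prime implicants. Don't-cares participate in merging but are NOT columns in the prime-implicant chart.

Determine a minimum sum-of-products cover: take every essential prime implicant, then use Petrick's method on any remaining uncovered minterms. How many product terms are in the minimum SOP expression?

4

[col 0] 0011*, 0100*, 0110*, 0111*, 1001*, 1010*, 1011*, 1100*, 1101*, 1110*, 1111*
[col 1] -011*, -100*, -110*, -111*, 0-11*, 01-0*, 011-*, 1-01*, 1-10*, 1-11*, 10-1*, 101-*, 11-0*, 11-1*, 110-*, 111-*
[col 2] --11, -1-0, -11-, 1--1, 1-1-, 11--
Prime implicants: --11, -1-0, -11-, 1--1, 1-1-, 11--
PI chart (minterm → PIs covering it):
  3 | --11  (sole → essential)
  4 | -1-0  (sole → essential)
  6 | -1-0,-11-
  7 | --11,-11-
  10 | 1-1-  (sole → essential)
  11 | --11,1--1,1-1-
  12 | -1-0,11--
  13 | 1--1,11--
  14 | -1-0,-11-,1-1-,11--
  15 | --11,-11-,1--1,1-1-,11--
Essential prime implicants: --11, -1-0, 1-1-
Petrick residual → 1--1
Minimum SOP uses 4 PIs: cd + bd' + ad + ac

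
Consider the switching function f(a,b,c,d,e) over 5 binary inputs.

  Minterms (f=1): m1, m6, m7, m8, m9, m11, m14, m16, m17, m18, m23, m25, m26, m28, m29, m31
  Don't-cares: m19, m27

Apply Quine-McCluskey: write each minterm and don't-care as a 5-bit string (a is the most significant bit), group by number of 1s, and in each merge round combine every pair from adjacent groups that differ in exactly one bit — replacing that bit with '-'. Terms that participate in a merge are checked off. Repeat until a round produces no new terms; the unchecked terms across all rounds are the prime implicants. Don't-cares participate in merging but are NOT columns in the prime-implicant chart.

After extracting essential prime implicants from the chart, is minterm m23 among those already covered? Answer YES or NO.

NO

Round 0: 00001✓ 00110✓ 00111✓ 01000✓ 01001✓ 01011✓ 01110✓ 10000✓ 10001✓ 10010✓ 10011✓ 10111✓ 11001✓ 11010✓ 11011✓ 11100✓ 11101✓ 11111✓
Round 1: -0001✓ -0111 -1001✓ -1011✓ 0-001✓ 0-110 0011- 010-1✓ 0100- 1-001✓ 1-010✓ 1-011✓ 1-111✓ 10-11✓ 100-0✓ 100-1✓ 1000-✓ 1001-✓ 11-01✓ 11-11✓ 110-1✓ 1101-✓ 111-1✓ 1110-
Round 2: --001 -10-1 1--11 1-0-1 1-01- 100-- 11--1
PIs = {--001, -0111, -10-1, 0-110, 0011-, 0100-, 1--11, 1-0-1, 1-01-, 100--, 11--1, 1110-}
Coverage chart:
  m1: --001 ←essential
  m6: 0-110,0011-
  m7: -0111,0011-
  m8: 0100- ←essential
  m9: --001,-10-1,0100-
  m11: -10-1 ←essential
  m14: 0-110 ←essential
  m16: 100-- ←essential
  m17: --001,1-0-1,100--
  m18: 1-01-,100--
  m23: -0111,1--11
  m25: --001,-10-1,1-0-1,11--1
  m26: 1-01- ←essential
  m28: 1110- ←essential
  m29: 11--1,1110-
  m31: 1--11,11--1
Essential: --001, -10-1, 0-110, 0100-, 1-01-, 100--, 1110-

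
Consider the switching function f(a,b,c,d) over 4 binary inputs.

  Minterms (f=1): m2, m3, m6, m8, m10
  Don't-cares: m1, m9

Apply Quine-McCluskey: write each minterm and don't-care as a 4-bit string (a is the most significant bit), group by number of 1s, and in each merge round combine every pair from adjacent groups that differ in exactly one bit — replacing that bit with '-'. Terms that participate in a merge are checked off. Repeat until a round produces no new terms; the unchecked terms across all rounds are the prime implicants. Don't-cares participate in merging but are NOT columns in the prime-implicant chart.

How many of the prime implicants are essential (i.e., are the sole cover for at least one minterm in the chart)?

Round 0: 0001✓ 0010✓ 0011✓ 0110✓ 1000✓ 1001✓ 1010✓
Round 1: -001 -010 0-10 00-1 001- 10-0 100-
PIs = {-001, -010, 0-10, 00-1, 001-, 10-0, 100-}
Coverage chart:
  m2: -010,0-10,001-
  m3: 00-1,001-
  m6: 0-10 ←essential
  m8: 10-0,100-
  m10: -010,10-0
Essential: 0-10

1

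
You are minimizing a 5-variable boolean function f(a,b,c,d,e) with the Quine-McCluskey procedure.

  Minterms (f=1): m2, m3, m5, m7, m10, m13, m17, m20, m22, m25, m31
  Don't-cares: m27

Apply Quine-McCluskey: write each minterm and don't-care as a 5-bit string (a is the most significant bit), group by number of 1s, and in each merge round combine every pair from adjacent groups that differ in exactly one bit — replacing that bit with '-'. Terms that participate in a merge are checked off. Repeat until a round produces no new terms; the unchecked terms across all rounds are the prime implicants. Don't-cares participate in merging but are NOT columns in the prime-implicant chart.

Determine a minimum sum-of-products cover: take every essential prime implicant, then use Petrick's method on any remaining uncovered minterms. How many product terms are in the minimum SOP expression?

6

size-2^0 implicants → 00010(✓)  00011(✓)  00101(✓)  00111(✓)  01010(✓)  01101(✓)  10001(✓)  10100(✓)  10110(✓)  11001(✓)  11011(✓)  11111(✓)
size-2^1 implicants → 0-010  0-101  00-11  0001-  001-1  1-001  101-0  11-11  110-1
Unchecked terms (primes): 0-010, 0-101, 00-11, 0001-, 001-1, 1-001, 101-0, 11-11, 110-1
Minterm coverage:
  m2 ⊆ 0-010,0001-
  m3 ⊆ 00-11,0001-
  m5 ⊆ 0-101,001-1
  m7 ⊆ 00-11,001-1
  m10 ⊆ 0-010 [E]
  m13 ⊆ 0-101 [E]
  m17 ⊆ 1-001 [E]
  m20 ⊆ 101-0 [E]
  m22 ⊆ 101-0 [E]
  m25 ⊆ 1-001,110-1
  m31 ⊆ 11-11 [E]
E = {0-010, 0-101, 1-001, 101-0, 11-11}
Petrick residual → 00-11
Cover = a'c'de' + a'cd'e + a'b'de + ac'd'e + ab'ce' + abde  |cover|=6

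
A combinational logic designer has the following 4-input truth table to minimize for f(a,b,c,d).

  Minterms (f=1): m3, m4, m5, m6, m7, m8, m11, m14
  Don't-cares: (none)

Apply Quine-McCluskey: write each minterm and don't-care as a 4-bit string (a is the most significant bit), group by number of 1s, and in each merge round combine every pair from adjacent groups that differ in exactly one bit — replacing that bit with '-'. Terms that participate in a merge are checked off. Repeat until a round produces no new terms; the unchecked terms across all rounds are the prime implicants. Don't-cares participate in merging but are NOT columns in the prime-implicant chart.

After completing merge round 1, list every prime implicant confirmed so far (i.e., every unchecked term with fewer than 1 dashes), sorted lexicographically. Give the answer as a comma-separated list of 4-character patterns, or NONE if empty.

Round 0: 0011✓ 0100✓ 0101✓ 0110✓ 0111✓ 1000 1011✓ 1110✓
Round 1: -011 -110 0-11 01-0✓ 01-1✓ 010-✓ 011-✓
Round 2: 01--
PIs = {-011, -110, 0-11, 01--, 1000}

1000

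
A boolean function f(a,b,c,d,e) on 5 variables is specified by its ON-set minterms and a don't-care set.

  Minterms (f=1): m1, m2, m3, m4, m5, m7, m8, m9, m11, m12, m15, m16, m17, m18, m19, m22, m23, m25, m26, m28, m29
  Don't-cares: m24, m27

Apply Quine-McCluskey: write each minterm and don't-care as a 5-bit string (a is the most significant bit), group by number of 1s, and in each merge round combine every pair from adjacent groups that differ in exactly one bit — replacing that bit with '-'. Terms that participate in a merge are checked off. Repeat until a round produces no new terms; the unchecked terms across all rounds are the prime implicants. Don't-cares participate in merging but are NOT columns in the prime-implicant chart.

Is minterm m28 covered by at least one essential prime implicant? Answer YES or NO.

YES

Round 0: 00001✓ 00010✓ 00011✓ 00100✓ 00101✓ 00111✓ 01000✓ 01001✓ 01011✓ 01100✓ 01111✓ 10000✓ 10001✓ 10010✓ 10011✓ 10110✓ 10111✓ 11000✓ 11001✓ 11010✓ 11011✓ 11100✓ 11101✓
Round 1: -0001✓ -0010✓ -0011✓ -0111✓ -1000✓ -1001✓ -1011✓ -1100✓ 0-001✓ 0-011✓ 0-100 0-111✓ 00-01✓ 00-11✓ 000-1✓ 0001-✓ 001-1✓ 0010- 01-00✓ 01-11✓ 010-1✓ 0100-✓ 1-000✓ 1-001✓ 1-010✓ 1-011✓ 10-10✓ 10-11✓ 100-0✓ 100-1✓ 1000-✓ 1001-✓ 1011-✓ 11-00✓ 11-01✓ 110-0✓ 110-1✓ 1100-✓ 1101-✓ 1110-✓
Round 2: --001✓ --011✓ -0-11 -00-1✓ -001- -1-00 -10-1✓ -100- 0--11 0-0-1✓ 00--1 1-0-0✓ 1-0-1✓ 1-00-✓ 1-01-✓ 10-1- 100--✓ 11-0- 110--✓
Round 3: --0-1 1-0--
PIs = {--0-1, -0-11, -001-, -1-00, -100-, 0--11, 0-100, 00--1, 0010-, 1-0--, 10-1-, 11-0-}
Coverage chart:
  m1: --0-1,00--1
  m2: -001- ←essential
  m3: --0-1,-0-11,-001-,0--11,00--1
  m4: 0-100,0010-
  m5: 00--1,0010-
  m7: -0-11,0--11,00--1
  m8: -1-00,-100-
  m9: --0-1,-100-
  m11: --0-1,0--11
  m12: -1-00,0-100
  m15: 0--11 ←essential
  m16: 1-0-- ←essential
  m17: --0-1,1-0--
  m18: -001-,1-0--,10-1-
  m19: --0-1,-0-11,-001-,1-0--,10-1-
  m22: 10-1- ←essential
  m23: -0-11,10-1-
  m25: --0-1,-100-,1-0--,11-0-
  m26: 1-0-- ←essential
  m28: -1-00,11-0-
  m29: 11-0- ←essential
Essential: -001-, 0--11, 1-0--, 10-1-, 11-0-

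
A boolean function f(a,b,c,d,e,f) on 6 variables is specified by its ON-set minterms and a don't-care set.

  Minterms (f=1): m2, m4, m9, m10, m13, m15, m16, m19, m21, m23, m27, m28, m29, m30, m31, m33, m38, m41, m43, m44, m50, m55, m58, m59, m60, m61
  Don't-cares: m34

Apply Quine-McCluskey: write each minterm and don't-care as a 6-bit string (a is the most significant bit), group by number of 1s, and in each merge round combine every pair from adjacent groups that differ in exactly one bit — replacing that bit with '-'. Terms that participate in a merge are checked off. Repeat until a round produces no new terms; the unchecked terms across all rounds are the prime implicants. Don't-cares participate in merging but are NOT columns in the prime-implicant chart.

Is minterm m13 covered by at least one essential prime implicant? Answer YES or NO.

YES

size-2^0 implicants → 000010(✓)  000100  001001(✓)  001010(✓)  001101(✓)  001111(✓)  010000  010011(✓)  010101(✓)  010111(✓)  011011(✓)  011100(✓)  011101(✓)  011110(✓)  011111(✓)  100001(✓)  100010(✓)  100110(✓)  101001(✓)  101011(✓)  101100(✓)  110010(✓)  110111(✓)  111010(✓)  111011(✓)  111100(✓)  111101(✓)
size-2^1 implicants → -00010  -01001  -10111  -11011  -11100(✓)  -11101(✓)  0-1101(✓)  0-1111(✓)  00-010  001-01  0011-1(✓)  01-011(✓)  01-101(✓)  01-111(✓)  010-11(✓)  0101-1(✓)  011-11(✓)  0111-0(✓)  0111-1(✓)  01110-(✓)  01111-(✓)  1-0010  1-1011  1-1100  10-001  100-10  1010-1  11-010  11101-  11110-(✓)
size-2^2 implicants → -1110-  0-11-1  01--11  01-1-1  0111--
Unchecked terms (primes): -00010, -01001, -10111, -11011, -1110-, 0-11-1, 00-010, 000100, 001-01, 01--11, 01-1-1, 010000, 0111--, 1-0010, 1-1011, 1-1100, 10-001, 100-10, 1010-1, 11-010, 11101-
Minterm coverage:
  m2 ⊆ -00010,00-010
  m4 ⊆ 000100 [E]
  m9 ⊆ -01001,001-01
  m10 ⊆ 00-010 [E]
  m13 ⊆ 0-11-1,001-01
  m15 ⊆ 0-11-1 [E]
  m16 ⊆ 010000 [E]
  m19 ⊆ 01--11 [E]
  m21 ⊆ 01-1-1 [E]
  m23 ⊆ -10111,01--11,01-1-1
  m27 ⊆ -11011,01--11
  m28 ⊆ -1110-,0111--
  m29 ⊆ -1110-,0-11-1,01-1-1,0111--
  m30 ⊆ 0111-- [E]
  m31 ⊆ 0-11-1,01--11,01-1-1,0111--
  m33 ⊆ 10-001 [E]
  m38 ⊆ 100-10 [E]
  m41 ⊆ -01001,10-001,1010-1
  m43 ⊆ 1-1011,1010-1
  m44 ⊆ 1-1100 [E]
  m50 ⊆ 1-0010,11-010
  m55 ⊆ -10111 [E]
  m58 ⊆ 11-010,11101-
  m59 ⊆ -11011,1-1011,11101-
  m60 ⊆ -1110-,1-1100
  m61 ⊆ -1110- [E]
E = {-10111, -1110-, 0-11-1, 00-010, 000100, 01--11, 01-1-1, 010000, 0111--, 1-1100, 10-001, 100-10}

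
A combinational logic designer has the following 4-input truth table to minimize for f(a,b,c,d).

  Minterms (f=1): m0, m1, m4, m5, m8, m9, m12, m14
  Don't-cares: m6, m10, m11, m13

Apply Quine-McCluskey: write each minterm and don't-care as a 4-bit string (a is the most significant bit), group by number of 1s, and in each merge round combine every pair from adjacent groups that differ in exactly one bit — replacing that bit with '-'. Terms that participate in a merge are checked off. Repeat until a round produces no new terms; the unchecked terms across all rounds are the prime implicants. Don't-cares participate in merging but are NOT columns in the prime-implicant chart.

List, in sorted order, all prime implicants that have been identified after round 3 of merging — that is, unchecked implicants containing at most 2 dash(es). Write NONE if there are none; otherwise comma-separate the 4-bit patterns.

-1-0, 1--0, 10--

size-2^0 implicants → 0000(✓)  0001(✓)  0100(✓)  0101(✓)  0110(✓)  1000(✓)  1001(✓)  1010(✓)  1011(✓)  1100(✓)  1101(✓)  1110(✓)
size-2^1 implicants → -000(✓)  -001(✓)  -100(✓)  -101(✓)  -110(✓)  0-00(✓)  0-01(✓)  000-(✓)  01-0(✓)  010-(✓)  1-00(✓)  1-01(✓)  1-10(✓)  10-0(✓)  10-1(✓)  100-(✓)  101-(✓)  11-0(✓)  110-(✓)
size-2^2 implicants → --00(✓)  --01(✓)  -00-(✓)  -1-0  -10-(✓)  0-0-(✓)  1--0  1-0-(✓)  10--
size-2^3 implicants → --0-
Unchecked terms (primes): --0-, -1-0, 1--0, 10--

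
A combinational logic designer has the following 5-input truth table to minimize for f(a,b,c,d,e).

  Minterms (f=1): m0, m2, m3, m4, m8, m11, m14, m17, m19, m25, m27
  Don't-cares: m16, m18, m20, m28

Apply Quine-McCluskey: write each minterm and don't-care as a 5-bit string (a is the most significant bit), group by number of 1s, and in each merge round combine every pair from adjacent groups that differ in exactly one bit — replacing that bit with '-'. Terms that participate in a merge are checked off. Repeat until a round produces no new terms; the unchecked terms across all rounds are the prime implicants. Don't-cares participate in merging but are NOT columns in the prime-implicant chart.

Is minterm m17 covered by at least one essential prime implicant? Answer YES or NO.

size-2^0 implicants → 00000(✓)  00010(✓)  00011(✓)  00100(✓)  01000(✓)  01011(✓)  01110  10000(✓)  10001(✓)  10010(✓)  10011(✓)  10100(✓)  11001(✓)  11011(✓)  11100(✓)
size-2^1 implicants → -0000(✓)  -0010(✓)  -0011(✓)  -0100(✓)  -1011(✓)  0-000  0-011(✓)  00-00(✓)  000-0(✓)  0001-(✓)  1-001(✓)  1-011(✓)  1-100  10-00(✓)  100-0(✓)  100-1(✓)  1000-(✓)  1001-(✓)  110-1(✓)
size-2^2 implicants → --011  -0-00  -00-0  -001-  1-0-1  100--
Unchecked terms (primes): --011, -0-00, -00-0, -001-, 0-000, 01110, 1-0-1, 1-100, 100--
Minterm coverage:
  m0 ⊆ -0-00,-00-0,0-000
  m2 ⊆ -00-0,-001-
  m3 ⊆ --011,-001-
  m4 ⊆ -0-00 [E]
  m8 ⊆ 0-000 [E]
  m11 ⊆ --011 [E]
  m14 ⊆ 01110 [E]
  m17 ⊆ 1-0-1,100--
  m19 ⊆ --011,-001-,1-0-1,100--
  m25 ⊆ 1-0-1 [E]
  m27 ⊆ --011,1-0-1
E = {--011, -0-00, 0-000, 01110, 1-0-1}

YES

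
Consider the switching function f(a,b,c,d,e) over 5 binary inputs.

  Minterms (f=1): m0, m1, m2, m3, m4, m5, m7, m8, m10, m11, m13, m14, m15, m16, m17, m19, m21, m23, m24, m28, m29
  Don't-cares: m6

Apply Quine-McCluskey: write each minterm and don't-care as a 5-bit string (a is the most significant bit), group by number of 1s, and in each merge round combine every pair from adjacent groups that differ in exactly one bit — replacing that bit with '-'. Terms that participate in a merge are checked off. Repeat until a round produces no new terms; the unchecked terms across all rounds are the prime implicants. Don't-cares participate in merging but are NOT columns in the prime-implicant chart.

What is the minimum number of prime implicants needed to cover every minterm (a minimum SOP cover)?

Round 0: 00000✓ 00001✓ 00010✓ 00011✓ 00100✓ 00101✓ 00110✓ 00111✓ 01000✓ 01010✓ 01011✓ 01101✓ 01110✓ 01111✓ 10000✓ 10001✓ 10011✓ 10101✓ 10111✓ 11000✓ 11100✓ 11101✓
Round 1: -0000✓ -0001✓ -0011✓ -0101✓ -0111✓ -1000✓ -1101✓ 0-000✓ 0-010✓ 0-011✓ 0-101✓ 0-110✓ 0-111✓ 00-00✓ 00-01✓ 00-10✓ 00-11✓ 000-0✓ 000-1✓ 0000-✓ 0001-✓ 001-0✓ 001-1✓ 0010-✓ 0011-✓ 01-10✓ 01-11✓ 010-0✓ 0101-✓ 011-1✓ 0111-✓ 1-000✓ 1-101✓ 10-01✓ 10-11✓ 100-1✓ 1000-✓ 101-1✓ 11-00 1110-
Round 2: --000 --101 -0-01✓ -0-11✓ -00-1✓ -000- -01-1✓ 0--10✓ 0--11✓ 0-0-0 0-01-✓ 0-1-1 0-11-✓ 00--0✓ 00--1✓ 00-0-✓ 00-1-✓ 000--✓ 001--✓ 01-1-✓ 10--1✓
Round 3: -0--1 0--1- 00---
PIs = {--000, --101, -0--1, -000-, 0--1-, 0-0-0, 0-1-1, 00---, 11-00, 1110-}
Coverage chart:
  m0: --000,-000-,0-0-0,00---
  m1: -0--1,-000-,00---
  m2: 0--1-,0-0-0,00---
  m3: -0--1,0--1-,00---
  m4: 00--- ←essential
  m5: --101,-0--1,0-1-1,00---
  m7: -0--1,0--1-,0-1-1,00---
  m8: --000,0-0-0
  m10: 0--1-,0-0-0
  m11: 0--1- ←essential
  m13: --101,0-1-1
  m14: 0--1- ←essential
  m15: 0--1-,0-1-1
  m16: --000,-000-
  m17: -0--1,-000-
  m19: -0--1 ←essential
  m21: --101,-0--1
  m23: -0--1 ←essential
  m24: --000,11-00
  m28: 11-00,1110-
  m29: --101,1110-
Essential: -0--1, 0--1-, 00---
Petrick residual → --000, --101, 11-00
Min cover (6 terms): c'd'e' + cd'e + b'e + a'd + a'b' + abd'e'

6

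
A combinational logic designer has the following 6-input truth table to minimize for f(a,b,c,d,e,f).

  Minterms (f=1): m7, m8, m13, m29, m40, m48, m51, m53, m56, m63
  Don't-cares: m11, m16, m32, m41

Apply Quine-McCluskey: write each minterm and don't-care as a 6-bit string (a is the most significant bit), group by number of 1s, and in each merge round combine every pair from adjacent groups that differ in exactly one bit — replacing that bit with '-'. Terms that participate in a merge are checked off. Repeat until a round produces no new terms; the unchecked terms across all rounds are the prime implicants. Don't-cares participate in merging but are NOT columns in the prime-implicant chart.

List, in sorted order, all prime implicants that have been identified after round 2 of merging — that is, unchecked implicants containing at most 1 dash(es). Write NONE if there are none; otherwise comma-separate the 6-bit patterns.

-01000, -10000, 0-1101, 000111, 001011, 10100-, 110011, 110101, 111111

size-2^0 implicants → 000111  001000(✓)  001011  001101(✓)  010000(✓)  011101(✓)  100000(✓)  101000(✓)  101001(✓)  110000(✓)  110011  110101  111000(✓)  111111
size-2^1 implicants → -01000  -10000  0-1101  1-0000(✓)  1-1000(✓)  10-000(✓)  10100-  11-000(✓)
size-2^2 implicants → 1--000
Unchecked terms (primes): -01000, -10000, 0-1101, 000111, 001011, 1--000, 10100-, 110011, 110101, 111111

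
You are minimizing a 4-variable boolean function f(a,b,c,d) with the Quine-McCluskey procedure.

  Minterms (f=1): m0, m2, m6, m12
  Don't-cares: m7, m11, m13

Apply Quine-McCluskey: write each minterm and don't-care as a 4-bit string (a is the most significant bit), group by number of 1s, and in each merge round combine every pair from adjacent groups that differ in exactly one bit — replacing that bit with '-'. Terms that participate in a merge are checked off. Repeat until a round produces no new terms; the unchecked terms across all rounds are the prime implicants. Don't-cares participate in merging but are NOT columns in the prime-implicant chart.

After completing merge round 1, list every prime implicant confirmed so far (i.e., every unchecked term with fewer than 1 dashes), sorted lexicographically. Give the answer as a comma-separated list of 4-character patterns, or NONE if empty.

size-2^0 implicants → 0000(✓)  0010(✓)  0110(✓)  0111(✓)  1011  1100(✓)  1101(✓)
size-2^1 implicants → 0-10  00-0  011-  110-
Unchecked terms (primes): 0-10, 00-0, 011-, 1011, 110-

1011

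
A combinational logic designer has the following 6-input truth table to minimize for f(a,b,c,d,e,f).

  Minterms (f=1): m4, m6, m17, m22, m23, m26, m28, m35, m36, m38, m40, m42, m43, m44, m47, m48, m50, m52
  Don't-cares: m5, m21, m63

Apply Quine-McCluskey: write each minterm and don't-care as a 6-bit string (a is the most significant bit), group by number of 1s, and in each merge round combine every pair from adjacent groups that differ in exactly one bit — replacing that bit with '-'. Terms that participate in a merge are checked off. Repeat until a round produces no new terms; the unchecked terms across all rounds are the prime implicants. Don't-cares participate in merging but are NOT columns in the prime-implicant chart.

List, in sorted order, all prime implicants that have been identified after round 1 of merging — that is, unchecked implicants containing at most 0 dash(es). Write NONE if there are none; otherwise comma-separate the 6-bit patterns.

[col 0] 000100*, 000101*, 000110*, 010001*, 010101*, 010110*, 010111*, 011010, 011100, 100011*, 100100*, 100110*, 101000*, 101010*, 101011*, 101100*, 101111*, 110000*, 110010*, 110100*, 111111*
[col 1] -00100*, -00110*, 0-0101, 0-0110, 0001-0*, 00010-, 010-01, 0101-1, 01011-, 1-0100, 1-1111, 10-011, 10-100, 1001-0*, 101-00, 101-11, 1010-0, 10101-, 110-00, 1100-0
[col 2] -001-0
Prime implicants: -001-0, 0-0101, 0-0110, 00010-, 010-01, 0101-1, 01011-, 011010, 011100, 1-0100, 1-1111, 10-011, 10-100, 101-00, 101-11, 1010-0, 10101-, 110-00, 1100-0

011010, 011100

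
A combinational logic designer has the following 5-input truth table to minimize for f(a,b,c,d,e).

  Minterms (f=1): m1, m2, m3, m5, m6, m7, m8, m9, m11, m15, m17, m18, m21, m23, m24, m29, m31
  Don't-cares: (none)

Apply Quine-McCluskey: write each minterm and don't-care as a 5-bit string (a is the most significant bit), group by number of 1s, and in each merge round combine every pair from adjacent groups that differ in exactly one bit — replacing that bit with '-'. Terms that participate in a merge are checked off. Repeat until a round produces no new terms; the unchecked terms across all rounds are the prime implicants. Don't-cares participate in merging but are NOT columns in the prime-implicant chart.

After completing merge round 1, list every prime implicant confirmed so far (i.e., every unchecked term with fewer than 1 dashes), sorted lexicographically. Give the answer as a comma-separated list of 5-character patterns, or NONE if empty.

NONE

size-2^0 implicants → 00001(✓)  00010(✓)  00011(✓)  00101(✓)  00110(✓)  00111(✓)  01000(✓)  01001(✓)  01011(✓)  01111(✓)  10001(✓)  10010(✓)  10101(✓)  10111(✓)  11000(✓)  11101(✓)  11111(✓)
size-2^1 implicants → -0001(✓)  -0010  -0101(✓)  -0111(✓)  -1000  -1111(✓)  0-001(✓)  0-011(✓)  0-111(✓)  00-01(✓)  00-10(✓)  00-11(✓)  000-1(✓)  0001-(✓)  001-1(✓)  0011-(✓)  01-11(✓)  010-1(✓)  0100-  1-101(✓)  1-111(✓)  10-01(✓)  101-1(✓)  111-1(✓)
size-2^2 implicants → --111  -0-01  -01-1  0--11  0-0-1  00--1  00-1-  1-1-1
Unchecked terms (primes): --111, -0-01, -0010, -01-1, -1000, 0--11, 0-0-1, 00--1, 00-1-, 0100-, 1-1-1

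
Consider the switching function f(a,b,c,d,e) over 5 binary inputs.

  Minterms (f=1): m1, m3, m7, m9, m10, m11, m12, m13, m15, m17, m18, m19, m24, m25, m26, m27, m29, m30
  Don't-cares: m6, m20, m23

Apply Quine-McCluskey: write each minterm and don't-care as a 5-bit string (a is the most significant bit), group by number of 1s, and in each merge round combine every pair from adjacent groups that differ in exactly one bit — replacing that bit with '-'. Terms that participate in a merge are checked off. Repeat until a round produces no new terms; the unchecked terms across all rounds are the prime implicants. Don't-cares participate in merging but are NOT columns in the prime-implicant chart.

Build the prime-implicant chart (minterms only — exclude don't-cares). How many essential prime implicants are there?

Round 0: 00001✓ 00011✓ 00110✓ 00111✓ 01001✓ 01010✓ 01011✓ 01100✓ 01101✓ 01111✓ 10001✓ 10010✓ 10011✓ 10100 10111✓ 11000✓ 11001✓ 11010✓ 11011✓ 11101✓ 11110✓
Round 1: -0001✓ -0011✓ -0111✓ -1001✓ -1010✓ -1011✓ -1101✓ 0-001✓ 0-011✓ 0-111✓ 00-11✓ 000-1✓ 0011- 01-01✓ 01-11✓ 010-1✓ 0101-✓ 011-1✓ 0110- 1-001✓ 1-010✓ 1-011✓ 10-11✓ 100-1✓ 1001-✓ 11-01✓ 11-10 110-0✓ 110-1✓ 1100-✓ 1101-✓
Round 2: --001✓ --011✓ -0-11 -00-1✓ -1-01 -10-1✓ -101- 0--11 0-0-1✓ 01--1 1-0-1✓ 1-01- 110--
Round 3: --0-1
PIs = {--0-1, -0-11, -1-01, -101-, 0--11, 0011-, 01--1, 0110-, 1-01-, 10100, 11-10, 110--}
Coverage chart:
  m1: --0-1 ←essential
  m3: --0-1,-0-11,0--11
  m7: -0-11,0--11,0011-
  m9: --0-1,-1-01,01--1
  m10: -101- ←essential
  m11: --0-1,-101-,0--11,01--1
  m12: 0110- ←essential
  m13: -1-01,01--1,0110-
  m15: 0--11,01--1
  m17: --0-1 ←essential
  m18: 1-01- ←essential
  m19: --0-1,-0-11,1-01-
  m24: 110-- ←essential
  m25: --0-1,-1-01,110--
  m26: -101-,1-01-,11-10,110--
  m27: --0-1,-101-,1-01-,110--
  m29: -1-01 ←essential
  m30: 11-10 ←essential
Essential: --0-1, -1-01, -101-, 0110-, 1-01-, 11-10, 110--

7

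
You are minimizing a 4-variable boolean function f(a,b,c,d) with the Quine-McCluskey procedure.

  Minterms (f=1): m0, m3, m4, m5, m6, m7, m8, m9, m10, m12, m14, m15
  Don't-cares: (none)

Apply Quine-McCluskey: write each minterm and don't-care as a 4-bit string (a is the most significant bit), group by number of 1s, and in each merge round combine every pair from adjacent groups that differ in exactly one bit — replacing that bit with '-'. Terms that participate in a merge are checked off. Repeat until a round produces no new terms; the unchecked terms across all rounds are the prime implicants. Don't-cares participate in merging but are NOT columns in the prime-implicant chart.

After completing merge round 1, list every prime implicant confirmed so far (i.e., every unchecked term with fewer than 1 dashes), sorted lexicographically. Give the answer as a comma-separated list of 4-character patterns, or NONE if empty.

size-2^0 implicants → 0000(✓)  0011(✓)  0100(✓)  0101(✓)  0110(✓)  0111(✓)  1000(✓)  1001(✓)  1010(✓)  1100(✓)  1110(✓)  1111(✓)
size-2^1 implicants → -000(✓)  -100(✓)  -110(✓)  -111(✓)  0-00(✓)  0-11  01-0(✓)  01-1(✓)  010-(✓)  011-(✓)  1-00(✓)  1-10(✓)  10-0(✓)  100-  11-0(✓)  111-(✓)
size-2^2 implicants → --00  -1-0  -11-  01--  1--0
Unchecked terms (primes): --00, -1-0, -11-, 0-11, 01--, 1--0, 100-

NONE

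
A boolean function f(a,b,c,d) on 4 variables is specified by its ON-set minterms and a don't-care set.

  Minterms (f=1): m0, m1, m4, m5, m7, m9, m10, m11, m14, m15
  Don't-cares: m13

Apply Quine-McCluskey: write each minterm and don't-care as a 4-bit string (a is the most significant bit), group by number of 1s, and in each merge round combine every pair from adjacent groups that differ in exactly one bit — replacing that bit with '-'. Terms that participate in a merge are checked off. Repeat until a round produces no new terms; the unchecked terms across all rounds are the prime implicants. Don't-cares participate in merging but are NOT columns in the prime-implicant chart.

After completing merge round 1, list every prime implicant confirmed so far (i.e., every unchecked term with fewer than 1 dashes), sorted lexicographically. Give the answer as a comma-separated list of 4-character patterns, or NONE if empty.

[col 0] 0000*, 0001*, 0100*, 0101*, 0111*, 1001*, 1010*, 1011*, 1101*, 1110*, 1111*
[col 1] -001*, -101*, -111*, 0-00*, 0-01*, 000-*, 01-1*, 010-*, 1-01*, 1-10*, 1-11*, 10-1*, 101-*, 11-1*, 111-*
[col 2] --01, -1-1, 0-0-, 1--1, 1-1-
Prime implicants: --01, -1-1, 0-0-, 1--1, 1-1-

NONE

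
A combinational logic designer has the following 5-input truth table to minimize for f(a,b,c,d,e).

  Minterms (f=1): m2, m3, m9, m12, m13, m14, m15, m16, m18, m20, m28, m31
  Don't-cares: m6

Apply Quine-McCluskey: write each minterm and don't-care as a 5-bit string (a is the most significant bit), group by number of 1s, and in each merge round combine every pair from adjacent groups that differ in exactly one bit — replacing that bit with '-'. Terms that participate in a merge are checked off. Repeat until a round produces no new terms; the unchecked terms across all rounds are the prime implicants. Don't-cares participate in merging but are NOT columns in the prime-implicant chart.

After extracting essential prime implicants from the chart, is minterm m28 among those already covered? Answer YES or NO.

NO

Round 0: 00010✓ 00011✓ 00110✓ 01001✓ 01100✓ 01101✓ 01110✓ 01111✓ 10000✓ 10010✓ 10100✓ 11100✓ 11111✓
Round 1: -0010 -1100 -1111 0-110 00-10 0001- 01-01 011-0✓ 011-1✓ 0110-✓ 0111-✓ 1-100 10-00 100-0
Round 2: 011--
PIs = {-0010, -1100, -1111, 0-110, 00-10, 0001-, 01-01, 011--, 1-100, 10-00, 100-0}
Coverage chart:
  m2: -0010,00-10,0001-
  m3: 0001- ←essential
  m9: 01-01 ←essential
  m12: -1100,011--
  m13: 01-01,011--
  m14: 0-110,011--
  m15: -1111,011--
  m16: 10-00,100-0
  m18: -0010,100-0
  m20: 1-100,10-00
  m28: -1100,1-100
  m31: -1111 ←essential
Essential: -1111, 0001-, 01-01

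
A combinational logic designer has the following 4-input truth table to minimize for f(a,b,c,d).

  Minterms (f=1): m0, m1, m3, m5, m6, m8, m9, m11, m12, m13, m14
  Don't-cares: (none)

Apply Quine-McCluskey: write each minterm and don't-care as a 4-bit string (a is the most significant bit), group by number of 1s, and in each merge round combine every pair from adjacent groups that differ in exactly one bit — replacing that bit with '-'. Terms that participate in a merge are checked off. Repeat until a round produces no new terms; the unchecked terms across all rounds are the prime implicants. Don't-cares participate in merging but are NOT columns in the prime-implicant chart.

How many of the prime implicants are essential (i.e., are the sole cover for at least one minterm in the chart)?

4

Round 0: 0000✓ 0001✓ 0011✓ 0101✓ 0110✓ 1000✓ 1001✓ 1011✓ 1100✓ 1101✓ 1110✓
Round 1: -000✓ -001✓ -011✓ -101✓ -110 0-01✓ 00-1✓ 000-✓ 1-00✓ 1-01✓ 10-1✓ 100-✓ 11-0 110-✓
Round 2: --01 -0-1 -00- 1-0-
PIs = {--01, -0-1, -00-, -110, 1-0-, 11-0}
Coverage chart:
  m0: -00- ←essential
  m1: --01,-0-1,-00-
  m3: -0-1 ←essential
  m5: --01 ←essential
  m6: -110 ←essential
  m8: -00-,1-0-
  m9: --01,-0-1,-00-,1-0-
  m11: -0-1 ←essential
  m12: 1-0-,11-0
  m13: --01,1-0-
  m14: -110,11-0
Essential: --01, -0-1, -00-, -110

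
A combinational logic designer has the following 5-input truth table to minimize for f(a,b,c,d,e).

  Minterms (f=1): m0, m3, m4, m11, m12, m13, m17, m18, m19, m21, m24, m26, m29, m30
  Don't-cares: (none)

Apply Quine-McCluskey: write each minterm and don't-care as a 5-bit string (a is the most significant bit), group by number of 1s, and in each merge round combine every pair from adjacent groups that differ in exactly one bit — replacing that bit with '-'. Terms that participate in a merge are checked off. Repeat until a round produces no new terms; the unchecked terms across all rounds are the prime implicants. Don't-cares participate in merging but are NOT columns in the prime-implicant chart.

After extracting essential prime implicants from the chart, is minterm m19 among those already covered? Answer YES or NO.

Round 0: 00000✓ 00011✓ 00100✓ 01011✓ 01100✓ 01101✓ 10001✓ 10010✓ 10011✓ 10101✓ 11000✓ 11010✓ 11101✓ 11110✓
Round 1: -0011 -1101 0-011 0-100 00-00 0110- 1-010 1-101 10-01 100-1 1001- 11-10 110-0
PIs = {-0011, -1101, 0-011, 0-100, 00-00, 0110-, 1-010, 1-101, 10-01, 100-1, 1001-, 11-10, 110-0}
Coverage chart:
  m0: 00-00 ←essential
  m3: -0011,0-011
  m4: 0-100,00-00
  m11: 0-011 ←essential
  m12: 0-100,0110-
  m13: -1101,0110-
  m17: 10-01,100-1
  m18: 1-010,1001-
  m19: -0011,100-1,1001-
  m21: 1-101,10-01
  m24: 110-0 ←essential
  m26: 1-010,11-10,110-0
  m29: -1101,1-101
  m30: 11-10 ←essential
Essential: 0-011, 00-00, 11-10, 110-0

NO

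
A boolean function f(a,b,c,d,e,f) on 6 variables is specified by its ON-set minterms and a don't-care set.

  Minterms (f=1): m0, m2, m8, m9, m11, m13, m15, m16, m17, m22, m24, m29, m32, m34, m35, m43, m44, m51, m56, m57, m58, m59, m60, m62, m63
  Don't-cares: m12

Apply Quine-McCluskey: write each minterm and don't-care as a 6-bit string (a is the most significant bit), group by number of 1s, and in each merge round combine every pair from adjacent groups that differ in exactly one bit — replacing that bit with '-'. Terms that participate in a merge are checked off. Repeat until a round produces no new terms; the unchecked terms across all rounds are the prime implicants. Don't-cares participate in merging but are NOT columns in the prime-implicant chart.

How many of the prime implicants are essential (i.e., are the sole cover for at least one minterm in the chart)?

8

[col 0] 000000*, 000010*, 001000*, 001001*, 001011*, 001100*, 001101*, 001111*, 010000*, 010001*, 010110, 011000*, 011101*, 100000*, 100010*, 100011*, 101011*, 101100*, 110011*, 111000*, 111001*, 111010*, 111011*, 111100*, 111110*, 111111*
[col 1] -00000*, -00010*, -01011, -01100, -11000, 0-0000*, 0-1000*, 0-1101, 00-000*, 0000-0*, 001-00*, 001-01*, 001-11*, 0010-1*, 00100-*, 0011-1*, 00110-*, 01-000*, 01000-, 1-0011*, 1-1011*, 1-1100, 10-011*, 1000-0*, 10001-, 11-011*, 111-00*, 111-10*, 111-11*, 1110-0*, 1110-1*, 11100-*, 11101-*, 1111-0*, 11111-*
[col 2] -000-0, 0--000, 001--1, 001-0-, 1--011, 111--0, 111-1-, 1110--
Prime implicants: -000-0, -01011, -01100, -11000, 0--000, 0-1101, 001--1, 001-0-, 01000-, 010110, 1--011, 1-1100, 10001-, 111--0, 111-1-, 1110--
PI chart (minterm → PIs covering it):
  0 | -000-0,0--000
  2 | -000-0  (sole → essential)
  8 | 0--000,001-0-
  9 | 001--1,001-0-
  11 | -01011,001--1
  13 | 0-1101,001--1,001-0-
  15 | 001--1  (sole → essential)
  16 | 0--000,01000-
  17 | 01000-  (sole → essential)
  22 | 010110  (sole → essential)
  24 | -11000,0--000
  29 | 0-1101  (sole → essential)
  32 | -000-0  (sole → essential)
  34 | -000-0,10001-
  35 | 1--011,10001-
  43 | -01011,1--011
  44 | -01100,1-1100
  51 | 1--011  (sole → essential)
  56 | -11000,111--0,1110--
  57 | 1110--  (sole → essential)
  58 | 111--0,111-1-,1110--
  59 | 1--011,111-1-,1110--
  60 | 1-1100,111--0
  62 | 111--0,111-1-
  63 | 111-1-  (sole → essential)
Essential prime implicants: -000-0, 0-1101, 001--1, 01000-, 010110, 1--011, 111-1-, 1110--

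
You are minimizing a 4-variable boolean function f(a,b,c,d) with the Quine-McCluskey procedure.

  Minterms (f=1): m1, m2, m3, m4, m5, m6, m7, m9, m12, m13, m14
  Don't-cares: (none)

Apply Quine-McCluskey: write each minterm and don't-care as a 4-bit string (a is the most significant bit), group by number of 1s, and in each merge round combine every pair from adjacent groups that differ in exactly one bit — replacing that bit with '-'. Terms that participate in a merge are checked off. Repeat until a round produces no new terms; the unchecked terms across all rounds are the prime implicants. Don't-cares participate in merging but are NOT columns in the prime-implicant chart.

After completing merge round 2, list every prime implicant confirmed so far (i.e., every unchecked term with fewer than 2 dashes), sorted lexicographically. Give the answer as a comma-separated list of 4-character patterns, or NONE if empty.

Round 0: 0001✓ 0010✓ 0011✓ 0100✓ 0101✓ 0110✓ 0111✓ 1001✓ 1100✓ 1101✓ 1110✓
Round 1: -001✓ -100✓ -101✓ -110✓ 0-01✓ 0-10✓ 0-11✓ 00-1✓ 001-✓ 01-0✓ 01-1✓ 010-✓ 011-✓ 1-01✓ 11-0✓ 110-✓
Round 2: --01 -1-0 -10- 0--1 0-1- 01--
PIs = {--01, -1-0, -10-, 0--1, 0-1-, 01--}

NONE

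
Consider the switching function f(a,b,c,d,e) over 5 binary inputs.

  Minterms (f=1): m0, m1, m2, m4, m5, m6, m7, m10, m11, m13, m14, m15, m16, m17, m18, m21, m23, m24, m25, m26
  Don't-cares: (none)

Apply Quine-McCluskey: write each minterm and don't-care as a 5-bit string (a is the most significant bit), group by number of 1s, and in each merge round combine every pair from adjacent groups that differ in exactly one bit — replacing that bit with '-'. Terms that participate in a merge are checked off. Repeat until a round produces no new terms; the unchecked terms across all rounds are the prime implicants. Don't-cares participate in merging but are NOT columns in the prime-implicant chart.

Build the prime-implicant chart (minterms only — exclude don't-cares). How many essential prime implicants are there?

size-2^0 implicants → 00000(✓)  00001(✓)  00010(✓)  00100(✓)  00101(✓)  00110(✓)  00111(✓)  01010(✓)  01011(✓)  01101(✓)  01110(✓)  01111(✓)  10000(✓)  10001(✓)  10010(✓)  10101(✓)  10111(✓)  11000(✓)  11001(✓)  11010(✓)
size-2^1 implicants → -0000(✓)  -0001(✓)  -0010(✓)  -0101(✓)  -0111(✓)  -1010(✓)  0-010(✓)  0-101(✓)  0-110(✓)  0-111(✓)  00-00(✓)  00-01(✓)  00-10(✓)  000-0(✓)  0000-(✓)  001-0(✓)  001-1(✓)  0010-(✓)  0011-(✓)  01-10(✓)  01-11(✓)  0101-(✓)  011-1(✓)  0111-(✓)  1-000(✓)  1-001(✓)  1-010(✓)  10-01(✓)  100-0(✓)  1000-(✓)  101-1(✓)  110-0(✓)  1100-(✓)
size-2^2 implicants → --010  -0-01  -00-0  -000-  -01-1  0--10  0-1-1  0-11-  00--0  00-0-  001--  01-1-  1-0-0  1-00-
Unchecked terms (primes): --010, -0-01, -00-0, -000-, -01-1, 0--10, 0-1-1, 0-11-, 00--0, 00-0-, 001--, 01-1-, 1-0-0, 1-00-
Minterm coverage:
  m0 ⊆ -00-0,-000-,00--0,00-0-
  m1 ⊆ -0-01,-000-,00-0-
  m2 ⊆ --010,-00-0,0--10,00--0
  m4 ⊆ 00--0,00-0-,001--
  m5 ⊆ -0-01,-01-1,0-1-1,00-0-,001--
  m6 ⊆ 0--10,0-11-,00--0,001--
  m7 ⊆ -01-1,0-1-1,0-11-,001--
  m10 ⊆ --010,0--10,01-1-
  m11 ⊆ 01-1- [E]
  m13 ⊆ 0-1-1 [E]
  m14 ⊆ 0--10,0-11-,01-1-
  m15 ⊆ 0-1-1,0-11-,01-1-
  m16 ⊆ -00-0,-000-,1-0-0,1-00-
  m17 ⊆ -0-01,-000-,1-00-
  m18 ⊆ --010,-00-0,1-0-0
  m21 ⊆ -0-01,-01-1
  m23 ⊆ -01-1 [E]
  m24 ⊆ 1-0-0,1-00-
  m25 ⊆ 1-00- [E]
  m26 ⊆ --010,1-0-0
E = {-01-1, 0-1-1, 01-1-, 1-00-}

4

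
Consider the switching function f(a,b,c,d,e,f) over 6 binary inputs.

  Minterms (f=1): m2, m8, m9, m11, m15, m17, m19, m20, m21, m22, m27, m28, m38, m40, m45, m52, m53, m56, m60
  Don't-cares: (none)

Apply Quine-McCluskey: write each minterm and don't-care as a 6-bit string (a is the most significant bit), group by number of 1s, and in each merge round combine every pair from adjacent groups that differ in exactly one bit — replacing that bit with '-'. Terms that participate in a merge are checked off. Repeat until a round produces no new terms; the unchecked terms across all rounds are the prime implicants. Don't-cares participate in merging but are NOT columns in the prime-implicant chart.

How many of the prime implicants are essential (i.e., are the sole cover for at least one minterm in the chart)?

Round 0: 000010 001000✓ 001001✓ 001011✓ 001111✓ 010001✓ 010011✓ 010100✓ 010101✓ 010110✓ 011011✓ 011100✓ 100110 101000✓ 101101 110100✓ 110101✓ 111000✓ 111100✓
Round 1: -01000 -10100✓ -10101✓ -11100✓ 0-1011 001-11 0010-1 00100- 01-011 01-100✓ 010-01 0100-1 0101-0 01010-✓ 1-1000 11-100✓ 11010-✓ 111-00
Round 2: -1-100 -1010-
PIs = {-01000, -1-100, -1010-, 0-1011, 000010, 001-11, 0010-1, 00100-, 01-011, 010-01, 0100-1, 0101-0, 1-1000, 100110, 101101, 111-00}
Coverage chart:
  m2: 000010 ←essential
  m8: -01000,00100-
  m9: 0010-1,00100-
  m11: 0-1011,001-11,0010-1
  m15: 001-11 ←essential
  m17: 010-01,0100-1
  m19: 01-011,0100-1
  m20: -1-100,-1010-,0101-0
  m21: -1010-,010-01
  m22: 0101-0 ←essential
  m27: 0-1011,01-011
  m28: -1-100 ←essential
  m38: 100110 ←essential
  m40: -01000,1-1000
  m45: 101101 ←essential
  m52: -1-100,-1010-
  m53: -1010- ←essential
  m56: 1-1000,111-00
  m60: -1-100,111-00
Essential: -1-100, -1010-, 000010, 001-11, 0101-0, 100110, 101101

7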